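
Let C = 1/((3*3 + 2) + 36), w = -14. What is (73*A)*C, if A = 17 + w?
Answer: 219/47 ≈ 4.6596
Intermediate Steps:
C = 1/47 (C = 1/((9 + 2) + 36) = 1/(11 + 36) = 1/47 ≈ 0.021277)
A = 3 (A = 17 - 14 = 3)
(73*A)*C = (73*3)*(1/47) = 219*(1/47) = 219/47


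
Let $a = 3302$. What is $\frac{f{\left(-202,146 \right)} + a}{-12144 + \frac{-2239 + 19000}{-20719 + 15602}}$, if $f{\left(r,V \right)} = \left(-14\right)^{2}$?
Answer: $- \frac{5966422}{20719203} \approx -0.28797$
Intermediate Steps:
$f{\left(r,V \right)} = 196$
$\frac{f{\left(-202,146 \right)} + a}{-12144 + \frac{-2239 + 19000}{-20719 + 15602}} = \frac{196 + 3302}{-12144 + \frac{-2239 + 19000}{-20719 + 15602}} = \frac{3498}{-12144 + \frac{16761}{-5117}} = \frac{3498}{-12144 + 16761 \left(- \frac{1}{5117}\right)} = \frac{3498}{-12144 - \frac{16761}{5117}} = \frac{3498}{- \frac{62157609}{5117}} = 3498 \left(- \frac{5117}{62157609}\right) = - \frac{5966422}{20719203}$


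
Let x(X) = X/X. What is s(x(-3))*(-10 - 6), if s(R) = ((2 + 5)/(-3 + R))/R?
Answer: 56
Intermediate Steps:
x(X) = 1
s(R) = 7/(R*(-3 + R)) (s(R) = (7/(-3 + R))/R = 7/(R*(-3 + R)))
s(x(-3))*(-10 - 6) = (7/(1*(-3 + 1)))*(-10 - 6) = (7*1/(-2))*(-16) = (7*1*(-½))*(-16) = -7/2*(-16) = 56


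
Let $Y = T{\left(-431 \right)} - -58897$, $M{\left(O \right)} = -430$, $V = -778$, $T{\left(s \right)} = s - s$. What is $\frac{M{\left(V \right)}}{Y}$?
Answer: $- \frac{430}{58897} \approx -0.0073009$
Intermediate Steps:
$T{\left(s \right)} = 0$
$Y = 58897$ ($Y = 0 - -58897 = 0 + 58897 = 58897$)
$\frac{M{\left(V \right)}}{Y} = - \frac{430}{58897}$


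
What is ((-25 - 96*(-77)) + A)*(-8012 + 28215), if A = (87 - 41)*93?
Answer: 235263935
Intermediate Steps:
A = 4278 (A = 46*93 = 4278)
((-25 - 96*(-77)) + A)*(-8012 + 28215) = ((-25 - 96*(-77)) + 4278)*(-8012 + 28215) = ((-25 + 7392) + 4278)*20203 = (7367 + 4278)*20203 = 11645*20203 = 235263935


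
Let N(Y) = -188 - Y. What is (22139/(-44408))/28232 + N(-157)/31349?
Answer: -3043043219/3023313610688 ≈ -0.0010065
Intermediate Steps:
(22139/(-44408))/28232 + N(-157)/31349 = (22139/(-44408))/28232 + (-188 - 1*(-157))/31349 = (22139*(-1/44408))*(1/28232) + (-188 + 157)*(1/31349) = -1703/3416*1/28232 - 31*1/31349 = -1703/96440512 - 31/31349 = -3043043219/3023313610688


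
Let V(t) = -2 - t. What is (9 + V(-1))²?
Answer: 64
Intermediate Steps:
(9 + V(-1))² = (9 + (-2 - 1*(-1)))² = (9 + (-2 + 1))² = (9 - 1)² = 8² = 64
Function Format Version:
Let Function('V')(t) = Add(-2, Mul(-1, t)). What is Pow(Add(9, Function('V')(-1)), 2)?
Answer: 64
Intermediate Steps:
Pow(Add(9, Function('V')(-1)), 2) = Pow(Add(9, Add(-2, Mul(-1, -1))), 2) = Pow(Add(9, Add(-2, 1)), 2) = Pow(Add(9, -1), 2) = Pow(8, 2) = 64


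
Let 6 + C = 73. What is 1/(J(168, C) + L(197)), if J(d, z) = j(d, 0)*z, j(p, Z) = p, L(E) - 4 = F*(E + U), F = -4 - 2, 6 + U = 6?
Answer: 1/10078 ≈ 9.9226e-5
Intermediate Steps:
U = 0 (U = -6 + 6 = 0)
F = -6
C = 67 (C = -6 + 73 = 67)
L(E) = 4 - 6*E (L(E) = 4 - 6*(E + 0) = 4 - 6*E)
J(d, z) = d*z
1/(J(168, C) + L(197)) = 1/(168*67 + (4 - 6*197)) = 1/(11256 + (4 - 1182)) = 1/(11256 - 1178) = 1/10078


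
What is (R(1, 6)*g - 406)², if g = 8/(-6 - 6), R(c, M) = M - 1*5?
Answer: 1488400/9 ≈ 1.6538e+5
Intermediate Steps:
R(c, M) = -5 + M (R(c, M) = M - 5 = -5 + M)
g = -⅔ (g = 8/(-12) = 8*(-1/12) = -⅔ ≈ -0.66667)
(R(1, 6)*g - 406)² = ((-5 + 6)*(-⅔) - 406)² = (1*(-⅔) - 406)² = (-⅔ - 406)² = (-1220/3)² = 1488400/9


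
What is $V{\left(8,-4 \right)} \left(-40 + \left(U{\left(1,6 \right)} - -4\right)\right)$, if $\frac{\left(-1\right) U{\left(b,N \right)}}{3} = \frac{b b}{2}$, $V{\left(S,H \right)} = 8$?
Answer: $-300$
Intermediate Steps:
$U{\left(b,N \right)} = - \frac{3 b^{2}}{2}$ ($U{\left(b,N \right)} = - 3 \frac{b b}{2} = - 3 b^{2} \cdot \frac{1}{2} = - 3 \frac{b^{2}}{2} = - \frac{3 b^{2}}{2}$)
$V{\left(8,-4 \right)} \left(-40 + \left(U{\left(1,6 \right)} - -4\right)\right) = 8 \left(-40 - \left(-4 + \frac{3 \cdot 1^{2}}{2}\right)\right) = 8 \left(-40 + \left(\left(- \frac{3}{2}\right) 1 + 4\right)\right) = 8 \left(-40 + \left(- \frac{3}{2} + 4\right)\right) = 8 \left(-40 + \frac{5}{2}\right) = 8 \left(- \frac{75}{2}\right) = -300$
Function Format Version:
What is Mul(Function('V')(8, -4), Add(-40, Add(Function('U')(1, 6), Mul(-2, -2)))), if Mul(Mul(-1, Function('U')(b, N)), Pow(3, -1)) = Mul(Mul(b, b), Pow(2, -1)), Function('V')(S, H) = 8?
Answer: -300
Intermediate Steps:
Function('U')(b, N) = Mul(Rational(-3, 2), Pow(b, 2)) (Function('U')(b, N) = Mul(-3, Mul(Mul(b, b), Pow(2, -1))) = Mul(-3, Mul(Pow(b, 2), Rational(1, 2))) = Mul(-3, Mul(Rational(1, 2), Pow(b, 2))) = Mul(Rational(-3, 2), Pow(b, 2)))
Mul(Function('V')(8, -4), Add(-40, Add(Function('U')(1, 6), Mul(-2, -2)))) = Mul(8, Add(-40, Add(Mul(Rational(-3, 2), Pow(1, 2)), Mul(-2, -2)))) = Mul(8, Add(-40, Add(Mul(Rational(-3, 2), 1), 4))) = Mul(8, Add(-40, Add(Rational(-3, 2), 4))) = Mul(8, Add(-40, Rational(5, 2))) = Mul(8, Rational(-75, 2)) = -300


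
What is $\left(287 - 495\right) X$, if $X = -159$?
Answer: $33072$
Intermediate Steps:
$\left(287 - 495\right) X = \left(287 - 495\right) \left(-159\right) = \left(-208\right) \left(-159\right) = 33072$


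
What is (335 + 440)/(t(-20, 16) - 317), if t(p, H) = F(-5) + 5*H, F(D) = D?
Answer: -775/242 ≈ -3.2025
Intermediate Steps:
t(p, H) = -5 + 5*H
(335 + 440)/(t(-20, 16) - 317) = (335 + 440)/((-5 + 5*16) - 317) = 775/((-5 + 80) - 317) = 775/(75 - 317) = 775/(-242) = 775*(-1/242) = -775/242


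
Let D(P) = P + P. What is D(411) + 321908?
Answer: 322730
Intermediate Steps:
D(P) = 2*P
D(411) + 321908 = 2*411 + 321908 = 822 + 321908 = 322730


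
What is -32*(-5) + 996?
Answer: 1156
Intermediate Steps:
-32*(-5) + 996 = 160 + 996 = 1156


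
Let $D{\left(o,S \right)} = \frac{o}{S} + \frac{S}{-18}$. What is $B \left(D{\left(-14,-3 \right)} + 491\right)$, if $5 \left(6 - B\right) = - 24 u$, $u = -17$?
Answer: $-37485$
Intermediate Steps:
$D{\left(o,S \right)} = - \frac{S}{18} + \frac{o}{S}$ ($D{\left(o,S \right)} = \frac{o}{S} + S \left(- \frac{1}{18}\right) = \frac{o}{S} - \frac{S}{18} = - \frac{S}{18} + \frac{o}{S}$)
$B = - \frac{378}{5}$ ($B = 6 - \frac{\left(-24\right) \left(-17\right)}{5} = 6 - \frac{408}{5} = - \frac{378}{5} \approx -75.6$)
$B \left(D{\left(-14,-3 \right)} + 491\right) = - \frac{378 \left(\left(\left(- \frac{1}{18}\right) \left(-3\right) - \frac{14}{-3}\right) + 491\right)}{5} = - \frac{378 \left(\left(\frac{1}{6} - - \frac{14}{3}\right) + 491\right)}{5} = - \frac{378 \left(\left(\frac{1}{6} + \frac{14}{3}\right) + 491\right)}{5} = - \frac{378 \left(\frac{29}{6} + 491\right)}{5} = \left(- \frac{378}{5}\right) \frac{2975}{6} = -37485$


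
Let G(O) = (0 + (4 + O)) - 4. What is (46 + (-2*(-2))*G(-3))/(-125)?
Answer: -34/125 ≈ -0.27200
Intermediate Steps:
G(O) = O (G(O) = (4 + O) - 4 = O)
(46 + (-2*(-2))*G(-3))/(-125) = (46 - 2*(-2)*(-3))/(-125) = (46 + 4*(-3))*(-1/125) = (46 - 12)*(-1/125) = 34*(-1/125) = -34/125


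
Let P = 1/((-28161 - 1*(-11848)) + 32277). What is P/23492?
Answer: 1/375026288 ≈ 2.6665e-9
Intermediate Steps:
P = 1/15964 (P = 1/((-28161 + 11848) + 32277) = 1/(-16313 + 32277) = 1/15964 ≈ 6.2641e-5)
P/23492 = (1/15964)/23492 = (1/15964)*(1/23492) = 1/375026288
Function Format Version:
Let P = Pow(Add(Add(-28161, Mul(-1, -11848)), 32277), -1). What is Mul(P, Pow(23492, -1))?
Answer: Rational(1, 375026288) ≈ 2.6665e-9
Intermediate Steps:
P = Rational(1, 15964) (P = Pow(Add(Add(-28161, 11848), 32277), -1) = Pow(Add(-16313, 32277), -1) = Pow(15964, -1) = Rational(1, 15964) ≈ 6.2641e-5)
Mul(P, Pow(23492, -1)) = Mul(Rational(1, 15964), Pow(23492, -1)) = Mul(Rational(1, 15964), Rational(1, 23492)) = Rational(1, 375026288)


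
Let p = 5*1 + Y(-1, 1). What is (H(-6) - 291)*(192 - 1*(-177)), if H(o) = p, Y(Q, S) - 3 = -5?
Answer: -106272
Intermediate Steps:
Y(Q, S) = -2 (Y(Q, S) = 3 - 5 = -2)
p = 3 (p = 5*1 - 2 = 5 - 2 = 3)
H(o) = 3
(H(-6) - 291)*(192 - 1*(-177)) = (3 - 291)*(192 - 1*(-177)) = -288*(192 + 177) = -288*369 = -106272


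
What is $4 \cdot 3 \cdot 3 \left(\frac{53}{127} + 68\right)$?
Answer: $\frac{312804}{127} \approx 2463.0$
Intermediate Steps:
$4 \cdot 3 \cdot 3 \left(\frac{53}{127} + 68\right) = 12 \cdot 3 \left(53 \cdot \frac{1}{127} + 68\right) = 36 \left(\frac{53}{127} + 68\right) = 36 \cdot \frac{8689}{127} = \frac{312804}{127}$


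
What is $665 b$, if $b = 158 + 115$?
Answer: $181545$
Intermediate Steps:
$b = 273$
$665 b = 665 \cdot 273 = 181545$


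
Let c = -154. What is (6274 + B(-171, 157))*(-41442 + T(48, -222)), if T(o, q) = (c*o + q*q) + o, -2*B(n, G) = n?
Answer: 3167031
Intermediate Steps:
B(n, G) = -n/2
T(o, q) = q**2 - 153*o (T(o, q) = (-154*o + q*q) + o = (-154*o + q**2) + o = (q**2 - 154*o) + o = q**2 - 153*o)
(6274 + B(-171, 157))*(-41442 + T(48, -222)) = (6274 - 1/2*(-171))*(-41442 + ((-222)**2 - 153*48)) = (6274 + 171/2)*(-41442 + (49284 - 7344)) = 12719*(-41442 + 41940)/2 = (12719/2)*498 = 3167031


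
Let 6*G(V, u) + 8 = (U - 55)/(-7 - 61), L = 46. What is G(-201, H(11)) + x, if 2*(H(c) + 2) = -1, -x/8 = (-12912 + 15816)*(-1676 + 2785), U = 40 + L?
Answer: -10511830079/408 ≈ -2.5764e+7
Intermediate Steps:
U = 86 (U = 40 + 46 = 86)
x = -25764288 (x = -8*(-12912 + 15816)*(-1676 + 2785) = -23232*1109 = -8*3220536 = -25764288)
H(c) = -5/2 (H(c) = -2 + (½)*(-1) = -2 - ½ = -5/2)
G(V, u) = -575/408 (G(V, u) = -4/3 + ((86 - 55)/(-7 - 61))/6 = -4/3 + (31/(-68))/6 = -4/3 + (31*(-1/68))/6 = -4/3 + (⅙)*(-31/68) = -4/3 - 31/408 = -575/408)
G(-201, H(11)) + x = -575/408 - 25764288 = -10511830079/408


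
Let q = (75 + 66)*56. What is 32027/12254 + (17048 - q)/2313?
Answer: 186227059/28343502 ≈ 6.5704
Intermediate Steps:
q = 7896 (q = 141*56 = 7896)
32027/12254 + (17048 - q)/2313 = 32027/12254 + (17048 - 1*7896)/2313 = 32027*(1/12254) + (17048 - 7896)*(1/2313) = 32027/12254 + 9152*(1/2313) = 32027/12254 + 9152/2313 = 186227059/28343502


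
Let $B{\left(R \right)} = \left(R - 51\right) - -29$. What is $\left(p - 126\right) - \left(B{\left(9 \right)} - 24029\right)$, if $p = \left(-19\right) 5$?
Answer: $23821$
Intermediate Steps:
$B{\left(R \right)} = -22 + R$ ($B{\left(R \right)} = \left(-51 + R\right) + 29 = -22 + R$)
$p = -95$
$\left(p - 126\right) - \left(B{\left(9 \right)} - 24029\right) = \left(-95 - 126\right) - \left(\left(-22 + 9\right) - 24029\right) = \left(-95 - 126\right) - \left(-13 - 24029\right) = -221 - -24042 = -221 + 24042 = 23821$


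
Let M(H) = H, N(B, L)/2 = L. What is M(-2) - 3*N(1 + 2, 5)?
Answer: -32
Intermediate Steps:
N(B, L) = 2*L
M(-2) - 3*N(1 + 2, 5) = -2 - 6*5 = -2 - 3*10 = -2 - 30 = -32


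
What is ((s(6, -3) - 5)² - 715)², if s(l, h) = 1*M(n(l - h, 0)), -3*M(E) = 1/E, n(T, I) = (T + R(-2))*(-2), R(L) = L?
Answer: 1482498621241/3111696 ≈ 4.7643e+5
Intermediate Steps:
n(T, I) = 4 - 2*T (n(T, I) = (T - 2)*(-2) = (-2 + T)*(-2) = 4 - 2*T)
M(E) = -1/(3*E)
s(l, h) = -1/(3*(4 - 2*l + 2*h)) (s(l, h) = 1*(-1/(3*(4 - 2*(l - h)))) = 1*(-1/(3*(4 + (-2*l + 2*h)))) = 1*(-1/(3*(4 - 2*l + 2*h))) = -1/(3*(4 - 2*l + 2*h)))
((s(6, -3) - 5)² - 715)² = ((1/(6*(-2 + 6 - 1*(-3))) - 5)² - 715)² = ((1/(6*(-2 + 6 + 3)) - 5)² - 715)² = (((⅙)/7 - 5)² - 715)² = (((⅙)*(⅐) - 5)² - 715)² = ((1/42 - 5)² - 715)² = ((-209/42)² - 715)² = (43681/1764 - 715)² = (-1217579/1764)² = 1482498621241/3111696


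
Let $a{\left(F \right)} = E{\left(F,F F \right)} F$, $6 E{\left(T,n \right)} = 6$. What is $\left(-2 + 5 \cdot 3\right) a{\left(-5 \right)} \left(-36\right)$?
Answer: $2340$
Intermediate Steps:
$E{\left(T,n \right)} = 1$ ($E{\left(T,n \right)} = \frac{1}{6} \cdot 6 = 1$)
$a{\left(F \right)} = F$ ($a{\left(F \right)} = 1 F = F$)
$\left(-2 + 5 \cdot 3\right) a{\left(-5 \right)} \left(-36\right) = \left(-2 + 5 \cdot 3\right) \left(-5\right) \left(-36\right) = \left(-2 + 15\right) \left(-5\right) \left(-36\right) = 13 \left(-5\right) \left(-36\right) = \left(-65\right) \left(-36\right) = 2340$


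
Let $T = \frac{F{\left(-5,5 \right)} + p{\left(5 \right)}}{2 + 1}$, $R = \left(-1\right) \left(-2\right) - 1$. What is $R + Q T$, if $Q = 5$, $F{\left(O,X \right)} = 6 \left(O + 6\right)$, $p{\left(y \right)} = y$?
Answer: $\frac{58}{3} \approx 19.333$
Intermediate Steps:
$F{\left(O,X \right)} = 36 + 6 O$ ($F{\left(O,X \right)} = 6 \left(6 + O\right) = 36 + 6 O$)
$R = 1$ ($R = 2 - 1 = 1$)
$T = \frac{11}{3}$ ($T = \frac{\left(36 + 6 \left(-5\right)\right) + 5}{2 + 1} = \frac{\left(36 - 30\right) + 5}{3} = \left(6 + 5\right) \frac{1}{3} = 11 \cdot \frac{1}{3} = \frac{11}{3} \approx 3.6667$)
$R + Q T = 1 + 5 \cdot \frac{11}{3} = 1 + \frac{55}{3} = \frac{58}{3}$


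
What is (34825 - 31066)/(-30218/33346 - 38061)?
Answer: -62673807/634606162 ≈ -0.098760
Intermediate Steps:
(34825 - 31066)/(-30218/33346 - 38061) = 3759/(-30218*1/33346 - 38061) = 3759/(-15109/16673 - 38061) = 3759/(-634606162/16673) = 3759*(-16673/634606162) = -62673807/634606162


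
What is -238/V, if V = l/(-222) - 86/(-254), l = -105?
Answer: -2236724/7627 ≈ -293.26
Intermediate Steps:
V = 7627/9398 (V = -105/(-222) - 86/(-254) = -105*(-1/222) - 86*(-1/254) = 35/74 + 43/127 = 7627/9398 ≈ 0.81156)
-238/V = -238/7627/9398 = -238*9398/7627 = -2236724/7627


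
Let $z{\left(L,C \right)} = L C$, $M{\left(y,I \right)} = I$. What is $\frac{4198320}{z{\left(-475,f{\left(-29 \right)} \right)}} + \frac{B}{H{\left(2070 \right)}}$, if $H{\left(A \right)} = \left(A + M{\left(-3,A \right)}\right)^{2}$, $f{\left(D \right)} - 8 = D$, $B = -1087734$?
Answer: $\frac{22840214389}{54275400} \approx 420.82$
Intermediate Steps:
$f{\left(D \right)} = 8 + D$
$H{\left(A \right)} = 4 A^{2}$ ($H{\left(A \right)} = \left(A + A\right)^{2} = \left(2 A\right)^{2} = 4 A^{2}$)
$z{\left(L,C \right)} = C L$
$\frac{4198320}{z{\left(-475,f{\left(-29 \right)} \right)}} + \frac{B}{H{\left(2070 \right)}} = \frac{4198320}{\left(8 - 29\right) \left(-475\right)} - \frac{1087734}{4 \cdot 2070^{2}} = \frac{4198320}{\left(-21\right) \left(-475\right)} - \frac{1087734}{4 \cdot 4284900} = \frac{4198320}{9975} - \frac{1087734}{17139600} = 4198320 \cdot \frac{1}{9975} - \frac{181289}{2856600} = \frac{39984}{95} - \frac{181289}{2856600} = \frac{22840214389}{54275400}$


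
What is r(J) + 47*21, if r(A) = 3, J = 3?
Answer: 990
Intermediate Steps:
r(J) + 47*21 = 3 + 47*21 = 3 + 987 = 990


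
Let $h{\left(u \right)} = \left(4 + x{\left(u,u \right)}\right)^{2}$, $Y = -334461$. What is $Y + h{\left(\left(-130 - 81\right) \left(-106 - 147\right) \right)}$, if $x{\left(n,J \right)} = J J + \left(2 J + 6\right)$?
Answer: $8121653372562311764$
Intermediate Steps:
$x{\left(n,J \right)} = 6 + J^{2} + 2 J$ ($x{\left(n,J \right)} = J^{2} + \left(6 + 2 J\right) = 6 + J^{2} + 2 J$)
$h{\left(u \right)} = \left(10 + u^{2} + 2 u\right)^{2}$ ($h{\left(u \right)} = \left(4 + \left(6 + u^{2} + 2 u\right)\right)^{2} = \left(10 + u^{2} + 2 u\right)^{2}$)
$Y + h{\left(\left(-130 - 81\right) \left(-106 - 147\right) \right)} = -334461 + \left(10 + \left(\left(-130 - 81\right) \left(-106 - 147\right)\right)^{2} + 2 \left(-130 - 81\right) \left(-106 - 147\right)\right)^{2} = -334461 + \left(10 + \left(\left(-211\right) \left(-253\right)\right)^{2} + 2 \left(\left(-211\right) \left(-253\right)\right)\right)^{2} = -334461 + \left(10 + 53383^{2} + 2 \cdot 53383\right)^{2} = -334461 + \left(10 + 2849744689 + 106766\right)^{2} = -334461 + 2849851465^{2} = -334461 + 8121653372562646225 = 8121653372562311764$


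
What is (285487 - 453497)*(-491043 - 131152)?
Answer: 104534981950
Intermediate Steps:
(285487 - 453497)*(-491043 - 131152) = -168010*(-622195) = 104534981950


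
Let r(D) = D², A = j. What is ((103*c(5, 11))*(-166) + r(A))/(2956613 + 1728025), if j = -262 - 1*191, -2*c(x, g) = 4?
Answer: 239405/4684638 ≈ 0.051104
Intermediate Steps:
c(x, g) = -2 (c(x, g) = -½*4 = -2)
j = -453 (j = -262 - 191 = -453)
A = -453
((103*c(5, 11))*(-166) + r(A))/(2956613 + 1728025) = ((103*(-2))*(-166) + (-453)²)/(2956613 + 1728025) = (-206*(-166) + 205209)/4684638 = (34196 + 205209)*(1/4684638) = 239405*(1/4684638) = 239405/4684638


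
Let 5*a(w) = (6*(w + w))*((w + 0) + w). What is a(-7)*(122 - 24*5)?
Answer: 2352/5 ≈ 470.40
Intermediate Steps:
a(w) = 24*w²/5 (a(w) = ((6*(w + w))*((w + 0) + w))/5 = ((6*(2*w))*(w + w))/5 = ((12*w)*(2*w))/5 = (24*w²)/5 = 24*w²/5)
a(-7)*(122 - 24*5) = ((24/5)*(-7)²)*(122 - 24*5) = ((24/5)*49)*(122 - 120) = (1176/5)*2 = 2352/5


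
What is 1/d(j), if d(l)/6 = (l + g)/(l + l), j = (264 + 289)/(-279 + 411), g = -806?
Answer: -553/317517 ≈ -0.0017416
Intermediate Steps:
j = 553/132 ≈ 4.1894
d(l) = 3*(-806 + l)/l (d(l) = 6*((l - 806)/(l + l)) = 6*((-806 + l)/((2*l))) = 6*((-806 + l)*(1/(2*l))) = 6*((-806 + l)/(2*l)) = 3*(-806 + l)/l)
1/d(j) = 1/(3 - 2418/553/132) = 1/(3 - 2418*132/553) = 1/(3 - 319176/553) = 1/(-317517/553) = -553/317517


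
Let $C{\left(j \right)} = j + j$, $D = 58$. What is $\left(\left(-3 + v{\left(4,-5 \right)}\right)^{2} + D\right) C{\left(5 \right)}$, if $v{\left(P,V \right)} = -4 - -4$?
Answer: $670$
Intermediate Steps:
$C{\left(j \right)} = 2 j$
$v{\left(P,V \right)} = 0$ ($v{\left(P,V \right)} = -4 + 4 = 0$)
$\left(\left(-3 + v{\left(4,-5 \right)}\right)^{2} + D\right) C{\left(5 \right)} = \left(\left(-3 + 0\right)^{2} + 58\right) 2 \cdot 5 = \left(\left(-3\right)^{2} + 58\right) 10 = \left(9 + 58\right) 10 = 67 \cdot 10 = 670$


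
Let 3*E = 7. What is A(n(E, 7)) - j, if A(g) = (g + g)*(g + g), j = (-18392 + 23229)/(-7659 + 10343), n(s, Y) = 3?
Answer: 91787/2684 ≈ 34.198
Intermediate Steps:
E = 7/3 (E = (1/3)*7 = 7/3 ≈ 2.3333)
j = 4837/2684 ≈ 1.8022
A(g) = 4*g**2 (A(g) = (2*g)*(2*g) = 4*g**2)
A(n(E, 7)) - j = 4*3**2 - 1*4837/2684 = 4*9 - 4837/2684 = 36 - 4837/2684 = 91787/2684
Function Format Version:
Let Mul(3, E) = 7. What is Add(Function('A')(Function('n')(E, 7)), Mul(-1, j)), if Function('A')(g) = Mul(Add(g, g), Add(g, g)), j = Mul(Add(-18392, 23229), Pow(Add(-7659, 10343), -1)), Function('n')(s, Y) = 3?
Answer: Rational(91787, 2684) ≈ 34.198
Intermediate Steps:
E = Rational(7, 3) (E = Mul(Rational(1, 3), 7) = Rational(7, 3) ≈ 2.3333)
j = Rational(4837, 2684) (j = Mul(4837, Pow(2684, -1)) = Mul(4837, Rational(1, 2684)) = Rational(4837, 2684) ≈ 1.8022)
Function('A')(g) = Mul(4, Pow(g, 2)) (Function('A')(g) = Mul(Mul(2, g), Mul(2, g)) = Mul(4, Pow(g, 2)))
Add(Function('A')(Function('n')(E, 7)), Mul(-1, j)) = Add(Mul(4, Pow(3, 2)), Mul(-1, Rational(4837, 2684))) = Add(Mul(4, 9), Rational(-4837, 2684)) = Add(36, Rational(-4837, 2684)) = Rational(91787, 2684)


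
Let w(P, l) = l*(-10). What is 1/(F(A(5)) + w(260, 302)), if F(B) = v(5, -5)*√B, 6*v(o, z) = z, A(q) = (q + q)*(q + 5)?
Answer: -3/9085 ≈ -0.00033021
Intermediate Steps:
A(q) = 2*q*(5 + q) (A(q) = (2*q)*(5 + q) = 2*q*(5 + q))
w(P, l) = -10*l
v(o, z) = z/6
F(B) = -5*√B/6 (F(B) = ((⅙)*(-5))*√B = -5*√B/6)
1/(F(A(5)) + w(260, 302)) = 1/(-5*√10*√(5 + 5)/6 - 10*302) = 1/(-5*√(2*5*10)/6 - 3020) = 1/(-5*√100/6 - 3020) = 1/(-⅚*10 - 3020) = 1/(-25/3 - 3020) = 1/(-9085/3) = -3/9085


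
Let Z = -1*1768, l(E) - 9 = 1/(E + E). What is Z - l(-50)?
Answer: -177699/100 ≈ -1777.0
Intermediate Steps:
l(E) = 9 + 1/(2*E) (l(E) = 9 + 1/(E + E) = 9 + 1/(2*E))
Z = -1768
Z - l(-50) = -1768 - (9 + (½)/(-50)) = -1768 - (9 + (½)*(-1/50)) = -1768 - (9 - 1/100) = -1768 - 1*899/100 = -1768 - 899/100 = -177699/100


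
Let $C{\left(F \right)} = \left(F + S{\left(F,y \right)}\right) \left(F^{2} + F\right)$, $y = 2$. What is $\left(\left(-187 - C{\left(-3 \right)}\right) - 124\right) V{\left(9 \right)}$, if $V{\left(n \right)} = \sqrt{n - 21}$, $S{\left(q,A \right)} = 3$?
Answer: $- 622 i \sqrt{3} \approx - 1077.3 i$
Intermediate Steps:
$C{\left(F \right)} = \left(3 + F\right) \left(F + F^{2}\right)$ ($C{\left(F \right)} = \left(F + 3\right) \left(F^{2} + F\right) = \left(3 + F\right) \left(F + F^{2}\right)$)
$V{\left(n \right)} = \sqrt{-21 + n}$
$\left(\left(-187 - C{\left(-3 \right)}\right) - 124\right) V{\left(9 \right)} = \left(\left(-187 - - 3 \left(3 + \left(-3\right)^{2} + 4 \left(-3\right)\right)\right) - 124\right) \sqrt{-21 + 9} = \left(\left(-187 - - 3 \left(3 + 9 - 12\right)\right) - 124\right) \sqrt{-12} = \left(\left(-187 - \left(-3\right) 0\right) - 124\right) 2 i \sqrt{3} = \left(\left(-187 - 0\right) - 124\right) 2 i \sqrt{3} = \left(\left(-187 + 0\right) - 124\right) 2 i \sqrt{3} = \left(-187 - 124\right) 2 i \sqrt{3} = - 311 \cdot 2 i \sqrt{3} = - 622 i \sqrt{3}$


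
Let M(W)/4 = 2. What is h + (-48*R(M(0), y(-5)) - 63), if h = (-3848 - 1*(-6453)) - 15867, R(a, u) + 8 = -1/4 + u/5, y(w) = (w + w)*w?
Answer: -13409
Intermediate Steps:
y(w) = 2*w**2 (y(w) = (2*w)*w = 2*w**2)
M(W) = 8 (M(W) = 4*2 = 8)
R(a, u) = -33/4 + u/5 (R(a, u) = -8 + (-1/4 + u/5) = -33/4 + u/5)
h = -13262 (h = (-3848 + 6453) - 15867 = 2605 - 15867 = -13262)
h + (-48*R(M(0), y(-5)) - 63) = -13262 + (-48*(-33/4 + (2*(-5)**2)/5) - 63) = -13262 + (-48*(-33/4 + (2*25)/5) - 63) = -13262 + (-48*(-33/4 + (1/5)*50) - 63) = -13262 + (-48*(-33/4 + 10) - 63) = -13262 + (-48*7/4 - 63) = -13262 + (-84 - 63) = -13262 - 147 = -13409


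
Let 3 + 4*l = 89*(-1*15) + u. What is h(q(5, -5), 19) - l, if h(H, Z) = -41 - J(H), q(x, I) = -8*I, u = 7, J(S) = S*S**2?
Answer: -254833/4 ≈ -63708.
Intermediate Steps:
J(S) = S**3
h(H, Z) = -41 - H**3
l = -1331/4 (l = -3/4 + (89*(-1*15) + 7)/4 = -3/4 + (89*(-15) + 7)/4 = -3/4 + (-1335 + 7)/4 = -3/4 + (1/4)*(-1328) = -3/4 - 332 = -1331/4 ≈ -332.75)
h(q(5, -5), 19) - l = (-41 - (-8*(-5))**3) - 1*(-1331/4) = (-41 - 1*40**3) + 1331/4 = (-41 - 1*64000) + 1331/4 = (-41 - 64000) + 1331/4 = -64041 + 1331/4 = -254833/4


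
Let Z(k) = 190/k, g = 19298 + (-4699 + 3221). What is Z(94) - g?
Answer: -837445/47 ≈ -17818.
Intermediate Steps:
g = 17820 (g = 19298 - 1478 = 17820)
Z(94) - g = 190/94 - 1*17820 = 190*(1/94) - 17820 = 95/47 - 17820 = -837445/47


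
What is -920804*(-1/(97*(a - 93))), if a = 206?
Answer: 920804/10961 ≈ 84.007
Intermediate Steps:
-920804*(-1/(97*(a - 93))) = -920804*(-1/(97*(206 - 93))) = -920804/((-97*113)) = -920804/(-10961) = -920804*(-1/10961) = 920804/10961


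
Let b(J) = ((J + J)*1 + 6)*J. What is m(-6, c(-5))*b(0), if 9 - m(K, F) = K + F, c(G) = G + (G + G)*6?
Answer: 0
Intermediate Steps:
c(G) = 13*G (c(G) = G + (2*G)*6 = G + 12*G = 13*G)
m(K, F) = 9 - F - K (m(K, F) = 9 - (K + F) = 9 - (F + K) = 9 + (-F - K) = 9 - F - K)
b(J) = J*(6 + 2*J) (b(J) = ((2*J)*1 + 6)*J = (2*J + 6)*J = (6 + 2*J)*J = J*(6 + 2*J))
m(-6, c(-5))*b(0) = (9 - 13*(-5) - 1*(-6))*(2*0*(3 + 0)) = (9 - 1*(-65) + 6)*(2*0*3) = (9 + 65 + 6)*0 = 80*0 = 0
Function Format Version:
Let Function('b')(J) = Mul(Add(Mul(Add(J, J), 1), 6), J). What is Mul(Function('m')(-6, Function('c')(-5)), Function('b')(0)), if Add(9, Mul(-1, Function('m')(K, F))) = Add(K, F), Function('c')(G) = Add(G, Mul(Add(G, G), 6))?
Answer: 0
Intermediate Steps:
Function('c')(G) = Mul(13, G) (Function('c')(G) = Add(G, Mul(Mul(2, G), 6)) = Add(G, Mul(12, G)) = Mul(13, G))
Function('m')(K, F) = Add(9, Mul(-1, F), Mul(-1, K)) (Function('m')(K, F) = Add(9, Mul(-1, Add(K, F))) = Add(9, Mul(-1, Add(F, K))) = Add(9, Add(Mul(-1, F), Mul(-1, K))) = Add(9, Mul(-1, F), Mul(-1, K)))
Function('b')(J) = Mul(J, Add(6, Mul(2, J))) (Function('b')(J) = Mul(Add(Mul(Mul(2, J), 1), 6), J) = Mul(Add(Mul(2, J), 6), J) = Mul(Add(6, Mul(2, J)), J) = Mul(J, Add(6, Mul(2, J))))
Mul(Function('m')(-6, Function('c')(-5)), Function('b')(0)) = Mul(Add(9, Mul(-1, Mul(13, -5)), Mul(-1, -6)), Mul(2, 0, Add(3, 0))) = Mul(Add(9, Mul(-1, -65), 6), Mul(2, 0, 3)) = Mul(Add(9, 65, 6), 0) = Mul(80, 0) = 0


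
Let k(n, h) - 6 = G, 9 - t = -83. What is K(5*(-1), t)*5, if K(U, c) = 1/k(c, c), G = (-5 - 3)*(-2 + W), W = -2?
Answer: 5/38 ≈ 0.13158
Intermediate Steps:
t = 92 (t = 9 - 1*(-83) = 9 + 83 = 92)
G = 32 (G = (-5 - 3)*(-2 - 2) = -8*(-4) = 32)
k(n, h) = 38 (k(n, h) = 6 + 32 = 38)
K(U, c) = 1/38
K(5*(-1), t)*5 = (1/38)*5 = 5/38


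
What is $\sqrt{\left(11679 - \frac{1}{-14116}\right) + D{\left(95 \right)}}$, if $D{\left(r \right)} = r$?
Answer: $\frac{3 \sqrt{65169566585}}{7058} \approx 108.51$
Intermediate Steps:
$\sqrt{\left(11679 - \frac{1}{-14116}\right) + D{\left(95 \right)}} = \sqrt{\left(11679 - \frac{1}{-14116}\right) + 95} = \sqrt{\left(11679 - - \frac{1}{14116}\right) + 95} = \sqrt{\left(11679 + \frac{1}{14116}\right) + 95} = \sqrt{\frac{164860765}{14116} + 95} = \sqrt{\frac{166201785}{14116}} = \frac{3 \sqrt{65169566585}}{7058}$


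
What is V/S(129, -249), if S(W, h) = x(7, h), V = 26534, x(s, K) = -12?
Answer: -13267/6 ≈ -2211.2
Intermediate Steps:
S(W, h) = -12
V/S(129, -249) = 26534/(-12) = 26534*(-1/12) = -13267/6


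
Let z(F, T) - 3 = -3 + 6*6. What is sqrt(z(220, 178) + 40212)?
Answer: 6*sqrt(1118) ≈ 200.62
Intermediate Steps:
z(F, T) = 36 (z(F, T) = 3 + (-3 + 6*6) = 3 + (-3 + 36) = 3 + 33 = 36)
sqrt(z(220, 178) + 40212) = sqrt(36 + 40212) = sqrt(40248) = 6*sqrt(1118)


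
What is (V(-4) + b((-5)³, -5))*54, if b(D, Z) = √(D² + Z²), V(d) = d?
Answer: -216 + 270*√626 ≈ 6539.4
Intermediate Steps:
(V(-4) + b((-5)³, -5))*54 = (-4 + √(((-5)³)² + (-5)²))*54 = (-4 + √((-125)² + 25))*54 = (-4 + √(15625 + 25))*54 = (-4 + √15650)*54 = (-4 + 5*√626)*54 = -216 + 270*√626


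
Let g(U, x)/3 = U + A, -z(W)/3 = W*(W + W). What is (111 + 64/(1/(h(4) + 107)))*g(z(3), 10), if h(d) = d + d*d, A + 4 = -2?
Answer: -1483020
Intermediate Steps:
A = -6 (A = -4 - 2 = -6)
z(W) = -6*W² (z(W) = -3*W*(W + W) = -3*W*2*W = -6*W²)
g(U, x) = -18 + 3*U (g(U, x) = 3*(U - 6) = 3*(-6 + U) = -18 + 3*U)
h(d) = d + d²
(111 + 64/(1/(h(4) + 107)))*g(z(3), 10) = (111 + 64/(1/(4*(1 + 4) + 107)))*(-18 + 3*(-6*3²)) = (111 + 64/(1/(4*5 + 107)))*(-18 + 3*(-6*9)) = (111 + 64/(1/(20 + 107)))*(-18 + 3*(-54)) = (111 + 64/(1/127))*(-18 - 162) = (111 + 64/(1/127))*(-180) = (111 + 64*127)*(-180) = (111 + 8128)*(-180) = 8239*(-180) = -1483020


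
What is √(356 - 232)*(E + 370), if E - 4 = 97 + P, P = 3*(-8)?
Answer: 894*√31 ≈ 4977.6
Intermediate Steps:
P = -24
E = 77 (E = 4 + (97 - 24) = 4 + 73 = 77)
√(356 - 232)*(E + 370) = √(356 - 232)*(77 + 370) = √124*447 = (2*√31)*447 = 894*√31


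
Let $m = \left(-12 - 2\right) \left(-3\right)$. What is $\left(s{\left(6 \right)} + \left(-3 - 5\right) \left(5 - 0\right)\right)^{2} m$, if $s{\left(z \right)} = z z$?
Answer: $672$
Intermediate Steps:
$s{\left(z \right)} = z^{2}$
$m = 42$ ($m = \left(-14\right) \left(-3\right) = 42$)
$\left(s{\left(6 \right)} + \left(-3 - 5\right) \left(5 - 0\right)\right)^{2} m = \left(6^{2} + \left(-3 - 5\right) \left(5 - 0\right)\right)^{2} \cdot 42 = \left(36 - 8 \left(5 + \left(-2 + 2\right)\right)\right)^{2} \cdot 42 = \left(36 - 8 \left(5 + 0\right)\right)^{2} \cdot 42 = \left(36 - 40\right)^{2} \cdot 42 = \left(-4\right)^{2} \cdot 42 = 16 \cdot 42 = 672$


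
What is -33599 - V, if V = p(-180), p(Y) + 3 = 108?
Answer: -33704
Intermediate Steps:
p(Y) = 105 (p(Y) = -3 + 108 = 105)
V = 105
-33599 - V = -33599 - 1*105 = -33599 - 105 = -33704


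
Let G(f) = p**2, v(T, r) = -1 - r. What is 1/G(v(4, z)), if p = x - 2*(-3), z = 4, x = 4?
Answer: 1/100 ≈ 0.010000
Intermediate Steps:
p = 10 (p = 4 - 2*(-3) = 4 + 6 = 10)
G(f) = 100 (G(f) = 10**2 = 100)
1/G(v(4, z)) = 1/100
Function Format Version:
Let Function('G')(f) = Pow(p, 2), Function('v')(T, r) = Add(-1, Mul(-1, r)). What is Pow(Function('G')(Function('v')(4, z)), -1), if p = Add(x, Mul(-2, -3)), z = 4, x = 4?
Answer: Rational(1, 100) ≈ 0.010000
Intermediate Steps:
p = 10 (p = Add(4, Mul(-2, -3)) = Add(4, 6) = 10)
Function('G')(f) = 100 (Function('G')(f) = Pow(10, 2) = 100)
Pow(Function('G')(Function('v')(4, z)), -1) = Pow(100, -1) = Rational(1, 100)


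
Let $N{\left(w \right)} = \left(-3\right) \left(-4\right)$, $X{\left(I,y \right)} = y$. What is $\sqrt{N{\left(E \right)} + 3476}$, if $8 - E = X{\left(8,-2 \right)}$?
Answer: $4 \sqrt{218} \approx 59.059$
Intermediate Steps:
$E = 10$ ($E = 8 - -2 = 8 + 2 = 10$)
$N{\left(w \right)} = 12$
$\sqrt{N{\left(E \right)} + 3476} = \sqrt{12 + 3476} = \sqrt{3488} = 4 \sqrt{218}$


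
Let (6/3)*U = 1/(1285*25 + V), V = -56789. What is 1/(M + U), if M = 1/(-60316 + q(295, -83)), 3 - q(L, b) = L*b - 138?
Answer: -880258160/42509 ≈ -20708.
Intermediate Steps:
q(L, b) = 141 - L*b (q(L, b) = 3 - (L*b - 138) = 3 - (-138 + L*b) = 3 + (138 - L*b) = 141 - L*b)
M = -1/35690 (M = 1/(-60316 + (141 - 1*295*(-83))) = 1/(-60316 + (141 + 24485)) = 1/(-60316 + 24626) = 1/(-35690) = -1/35690 ≈ -2.8019e-5)
U = -1/49328 (U = 1/(2*(1285*25 - 56789)) = 1/(2*(32125 - 56789)) = (½)/(-24664) = (½)*(-1/24664) = -1/49328 ≈ -2.0272e-5)
1/(M + U) = 1/(-1/35690 - 1/49328) = 1/(-42509/880258160) = -880258160/42509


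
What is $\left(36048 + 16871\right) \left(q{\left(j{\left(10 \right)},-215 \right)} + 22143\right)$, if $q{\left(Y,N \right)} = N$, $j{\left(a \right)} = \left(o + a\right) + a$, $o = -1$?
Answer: $1160407832$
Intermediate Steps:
$j{\left(a \right)} = -1 + 2 a$ ($j{\left(a \right)} = \left(-1 + a\right) + a = -1 + 2 a$)
$\left(36048 + 16871\right) \left(q{\left(j{\left(10 \right)},-215 \right)} + 22143\right) = \left(36048 + 16871\right) \left(-215 + 22143\right) = 52919 \cdot 21928 = 1160407832$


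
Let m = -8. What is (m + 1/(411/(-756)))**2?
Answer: 1817104/18769 ≈ 96.814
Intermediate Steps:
(m + 1/(411/(-756)))**2 = (-8 + 1/(411/(-756)))**2 = (-8 + 1/(411*(-1/756)))**2 = (-8 + 1/(-137/252))**2 = (-8 - 252/137)**2 = (-1348/137)**2 = 1817104/18769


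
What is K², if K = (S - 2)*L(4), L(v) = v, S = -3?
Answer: 400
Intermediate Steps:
K = -20 (K = (-3 - 2)*4 = -5*4 = -20)
K² = (-20)² = 400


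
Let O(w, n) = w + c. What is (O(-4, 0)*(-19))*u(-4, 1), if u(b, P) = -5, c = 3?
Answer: -95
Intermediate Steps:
O(w, n) = 3 + w (O(w, n) = w + 3 = 3 + w)
(O(-4, 0)*(-19))*u(-4, 1) = ((3 - 4)*(-19))*(-5) = -1*(-19)*(-5) = 19*(-5) = -95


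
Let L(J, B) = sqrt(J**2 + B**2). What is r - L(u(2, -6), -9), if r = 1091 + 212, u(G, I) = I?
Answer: 1303 - 3*sqrt(13) ≈ 1292.2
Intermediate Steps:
r = 1303
L(J, B) = sqrt(B**2 + J**2)
r - L(u(2, -6), -9) = 1303 - sqrt((-9)**2 + (-6)**2) = 1303 - sqrt(81 + 36) = 1303 - sqrt(117) = 1303 - 3*sqrt(13)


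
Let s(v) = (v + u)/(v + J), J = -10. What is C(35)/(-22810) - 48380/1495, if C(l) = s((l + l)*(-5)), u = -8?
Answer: -39727774321/1227634200 ≈ -32.361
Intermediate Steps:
s(v) = (-8 + v)/(-10 + v) (s(v) = (v - 8)/(v - 10) = (-8 + v)/(-10 + v))
C(l) = (-8 - 10*l)/(-10 - 10*l) (C(l) = (-8 + (l + l)*(-5))/(-10 + (l + l)*(-5)) = (-8 + (2*l)*(-5))/(-10 + (2*l)*(-5)) = (-8 - 10*l)/(-10 - 10*l))
C(35)/(-22810) - 48380/1495 = ((4/5 + 35)/(1 + 35))/(-22810) - 48380/1495 = ((179/5)/36)*(-1/22810) - 48380*1/1495 = ((1/36)*(179/5))*(-1/22810) - 9676/299 = (179/180)*(-1/22810) - 9676/299 = -179/4105800 - 9676/299 = -39727774321/1227634200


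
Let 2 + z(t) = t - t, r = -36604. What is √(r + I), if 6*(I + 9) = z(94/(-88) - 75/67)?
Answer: 4*I*√20595/3 ≈ 191.35*I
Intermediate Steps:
z(t) = -2 (z(t) = -2 + (t - t) = -2 + 0 = -2)
I = -28/3 (I = -9 + (⅙)*(-2) = -9 - ⅓ = -28/3 ≈ -9.3333)
√(r + I) = √(-36604 - 28/3) = √(-109840/3) = 4*I*√20595/3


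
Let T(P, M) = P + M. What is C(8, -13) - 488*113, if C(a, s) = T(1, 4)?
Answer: -55139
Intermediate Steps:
T(P, M) = M + P
C(a, s) = 5 (C(a, s) = 4 + 1 = 5)
C(8, -13) - 488*113 = 5 - 488*113 = 5 - 55144 = -55139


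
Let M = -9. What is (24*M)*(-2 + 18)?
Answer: -3456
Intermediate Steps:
(24*M)*(-2 + 18) = (24*(-9))*(-2 + 18) = -216*16 = -3456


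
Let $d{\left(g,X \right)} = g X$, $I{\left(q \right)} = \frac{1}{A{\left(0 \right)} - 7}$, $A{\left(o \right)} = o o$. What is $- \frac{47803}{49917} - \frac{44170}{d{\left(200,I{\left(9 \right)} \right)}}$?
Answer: $\frac{220346809}{142620} \approx 1545.0$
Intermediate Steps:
$A{\left(o \right)} = o^{2}$
$I{\left(q \right)} = - \frac{1}{7}$ ($I{\left(q \right)} = \frac{1}{0^{2} - 7} = \frac{1}{0 - 7} = \frac{1}{-7} = - \frac{1}{7}$)
$d{\left(g,X \right)} = X g$
$- \frac{47803}{49917} - \frac{44170}{d{\left(200,I{\left(9 \right)} \right)}} = - \frac{47803}{49917} - \frac{44170}{\left(- \frac{1}{7}\right) 200} = \left(-47803\right) \frac{1}{49917} - \frac{44170}{- \frac{200}{7}} = - \frac{6829}{7131} - - \frac{30919}{20} = - \frac{6829}{7131} + \frac{30919}{20} = \frac{220346809}{142620}$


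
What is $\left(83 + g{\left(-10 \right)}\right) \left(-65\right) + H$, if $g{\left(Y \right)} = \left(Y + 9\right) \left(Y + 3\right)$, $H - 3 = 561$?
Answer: $-5286$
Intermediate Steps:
$H = 564$ ($H = 3 + 561 = 564$)
$g{\left(Y \right)} = \left(3 + Y\right) \left(9 + Y\right)$ ($g{\left(Y \right)} = \left(9 + Y\right) \left(3 + Y\right) = \left(3 + Y\right) \left(9 + Y\right)$)
$\left(83 + g{\left(-10 \right)}\right) \left(-65\right) + H = \left(83 + \left(27 + \left(-10\right)^{2} + 12 \left(-10\right)\right)\right) \left(-65\right) + 564 = \left(83 + \left(27 + 100 - 120\right)\right) \left(-65\right) + 564 = \left(83 + 7\right) \left(-65\right) + 564 = 90 \left(-65\right) + 564 = -5850 + 564 = -5286$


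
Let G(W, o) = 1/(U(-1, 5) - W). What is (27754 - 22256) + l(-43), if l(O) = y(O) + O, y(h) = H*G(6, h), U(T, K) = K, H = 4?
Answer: 5451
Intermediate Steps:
G(W, o) = 1/(5 - W)
y(h) = -4 (y(h) = 4*(-1/(-5 + 6)) = 4*(-1/1) = 4*(-1*1) = 4*(-1) = -4)
l(O) = -4 + O
(27754 - 22256) + l(-43) = (27754 - 22256) + (-4 - 43) = 5498 - 47 = 5451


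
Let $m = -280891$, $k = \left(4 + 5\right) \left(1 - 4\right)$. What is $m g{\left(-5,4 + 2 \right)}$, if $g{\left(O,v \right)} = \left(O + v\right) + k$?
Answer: $7303166$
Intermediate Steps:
$k = -27$ ($k = 9 \left(-3\right) = -27$)
$g{\left(O,v \right)} = -27 + O + v$ ($g{\left(O,v \right)} = \left(O + v\right) - 27 = -27 + O + v$)
$m g{\left(-5,4 + 2 \right)} = - 280891 \left(-27 - 5 + \left(4 + 2\right)\right) = - 280891 \left(-27 - 5 + 6\right) = \left(-280891\right) \left(-26\right) = 7303166$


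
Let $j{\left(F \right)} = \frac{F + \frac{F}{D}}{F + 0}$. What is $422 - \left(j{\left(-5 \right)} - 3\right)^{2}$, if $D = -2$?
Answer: $\frac{1663}{4} \approx 415.75$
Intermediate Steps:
$j{\left(F \right)} = \frac{1}{2}$ ($j{\left(F \right)} = \frac{F + \frac{F}{-2}}{F + 0} = \frac{F + F \left(- \frac{1}{2}\right)}{F} = \frac{F - \frac{F}{2}}{F} = \frac{\frac{1}{2} F}{F} = \frac{1}{2}$)
$422 - \left(j{\left(-5 \right)} - 3\right)^{2} = 422 - \left(\frac{1}{2} - 3\right)^{2} = 422 - \left(- \frac{5}{2}\right)^{2} = 422 - \frac{25}{4} = \frac{1663}{4}$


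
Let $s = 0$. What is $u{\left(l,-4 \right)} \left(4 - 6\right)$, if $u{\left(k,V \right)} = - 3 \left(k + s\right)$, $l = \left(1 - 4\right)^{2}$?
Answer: $54$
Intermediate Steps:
$l = 9$ ($l = \left(-3\right)^{2} = 9$)
$u{\left(k,V \right)} = - 3 k$ ($u{\left(k,V \right)} = - 3 \left(k + 0\right) = - 3 k$)
$u{\left(l,-4 \right)} \left(4 - 6\right) = \left(-3\right) 9 \left(4 - 6\right) = \left(-27\right) \left(-2\right) = 54$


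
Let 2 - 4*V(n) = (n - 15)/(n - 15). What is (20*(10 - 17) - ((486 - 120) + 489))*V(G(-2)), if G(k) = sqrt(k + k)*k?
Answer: -995/4 ≈ -248.75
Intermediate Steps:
G(k) = sqrt(2)*k**(3/2) (G(k) = sqrt(2*k)*k = (sqrt(2)*sqrt(k))*k = sqrt(2)*k**(3/2))
V(n) = 1/4 (V(n) = 1/2 - (n - 15)/(4*(n - 15)) = 1/2 - (-15 + n)/(4*(-15 + n)) = 1/2 - 1/4*1 = 1/2 - 1/4 = 1/4)
(20*(10 - 17) - ((486 - 120) + 489))*V(G(-2)) = (20*(10 - 17) - ((486 - 120) + 489))*(1/4) = (20*(-7) - (366 + 489))*(1/4) = (-140 - 1*855)*(1/4) = (-140 - 855)*(1/4) = -995*1/4 = -995/4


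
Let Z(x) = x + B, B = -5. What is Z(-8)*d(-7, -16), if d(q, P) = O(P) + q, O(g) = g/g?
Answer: 78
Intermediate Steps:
O(g) = 1
Z(x) = -5 + x (Z(x) = x - 5 = -5 + x)
d(q, P) = 1 + q
Z(-8)*d(-7, -16) = (-5 - 8)*(1 - 7) = -13*(-6) = 78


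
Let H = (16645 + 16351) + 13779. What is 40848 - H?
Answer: -5927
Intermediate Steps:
H = 46775 (H = 32996 + 13779 = 46775)
40848 - H = 40848 - 1*46775 = 40848 - 46775 = -5927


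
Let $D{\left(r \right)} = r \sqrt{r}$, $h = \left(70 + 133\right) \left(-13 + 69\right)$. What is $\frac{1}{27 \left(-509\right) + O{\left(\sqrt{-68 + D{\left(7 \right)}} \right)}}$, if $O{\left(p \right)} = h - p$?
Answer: $\frac{i}{\sqrt{68 - 7 \sqrt{7}} - 2375 i} \approx -0.00042105 + 1.247 \cdot 10^{-6} i$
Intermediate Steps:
$h = 11368$ ($h = 203 \cdot 56 = 11368$)
$D{\left(r \right)} = r^{\frac{3}{2}}$
$O{\left(p \right)} = 11368 - p$
$\frac{1}{27 \left(-509\right) + O{\left(\sqrt{-68 + D{\left(7 \right)}} \right)}} = \frac{1}{27 \left(-509\right) + \left(11368 - \sqrt{-68 + 7^{\frac{3}{2}}}\right)} = \frac{1}{-13743 + \left(11368 - \sqrt{-68 + 7 \sqrt{7}}\right)} = \frac{1}{-2375 - \sqrt{-68 + 7 \sqrt{7}}}$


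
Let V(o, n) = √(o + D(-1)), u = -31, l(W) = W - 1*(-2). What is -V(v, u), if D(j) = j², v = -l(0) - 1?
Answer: -I*√2 ≈ -1.4142*I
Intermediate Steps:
l(W) = 2 + W (l(W) = W + 2 = 2 + W)
v = -3 (v = -(2 + 0) - 1 = -1*2 - 1 = -2 - 1 = -3)
V(o, n) = √(1 + o) (V(o, n) = √(o + (-1)²) = √(o + 1) = √(1 + o))
-V(v, u) = -√(1 - 3) = -√(-2) = -I*√2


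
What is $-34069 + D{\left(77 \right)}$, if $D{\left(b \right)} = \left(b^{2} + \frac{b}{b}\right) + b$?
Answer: $-28062$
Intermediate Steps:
$D{\left(b \right)} = 1 + b + b^{2}$ ($D{\left(b \right)} = \left(b^{2} + 1\right) + b = \left(1 + b^{2}\right) + b = 1 + b + b^{2}$)
$-34069 + D{\left(77 \right)} = -34069 + \left(1 + 77 + 77^{2}\right) = -34069 + \left(1 + 77 + 5929\right) = -34069 + 6007 = -28062$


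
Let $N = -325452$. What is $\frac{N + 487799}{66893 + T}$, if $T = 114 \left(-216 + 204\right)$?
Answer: $\frac{162347}{65525} \approx 2.4776$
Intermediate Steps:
$T = -1368$ ($T = 114 \left(-12\right) = -1368$)
$\frac{N + 487799}{66893 + T} = \frac{-325452 + 487799}{66893 - 1368} = \frac{162347}{65525}$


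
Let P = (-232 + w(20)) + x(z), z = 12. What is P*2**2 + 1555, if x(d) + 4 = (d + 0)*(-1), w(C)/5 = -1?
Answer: 543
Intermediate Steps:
w(C) = -5 (w(C) = 5*(-1) = -5)
x(d) = -4 - d (x(d) = -4 + (d + 0)*(-1) = -4 + d*(-1) = -4 - d)
P = -253 (P = (-232 - 5) + (-4 - 1*12) = -237 + (-4 - 12) = -237 - 16 = -253)
P*2**2 + 1555 = -253*2**2 + 1555 = -253*4 + 1555 = -1012 + 1555 = 543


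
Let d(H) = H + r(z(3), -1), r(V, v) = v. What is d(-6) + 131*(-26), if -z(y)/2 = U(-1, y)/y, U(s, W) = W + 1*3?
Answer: -3413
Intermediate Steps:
U(s, W) = 3 + W (U(s, W) = W + 3 = 3 + W)
z(y) = -2*(3 + y)/y
d(H) = -1 + H (d(H) = H - 1 = -1 + H)
d(-6) + 131*(-26) = (-1 - 6) + 131*(-26) = -7 - 3406 = -3413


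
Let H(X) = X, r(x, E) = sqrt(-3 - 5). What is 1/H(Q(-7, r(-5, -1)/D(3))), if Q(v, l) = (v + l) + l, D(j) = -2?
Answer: I/(-7*I + 2*sqrt(2)) ≈ -0.12281 + 0.049622*I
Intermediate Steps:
r(x, E) = 2*I*sqrt(2) (r(x, E) = sqrt(-8) = 2*I*sqrt(2))
Q(v, l) = v + 2*l (Q(v, l) = (l + v) + l = v + 2*l)
1/H(Q(-7, r(-5, -1)/D(3))) = 1/(-7 + 2*((2*I*sqrt(2))/(-2))) = 1/(-7 + 2*((2*I*sqrt(2))*(-1/2))) = 1/(-7 + 2*(-I*sqrt(2))) = 1/(-7 - 2*I*sqrt(2))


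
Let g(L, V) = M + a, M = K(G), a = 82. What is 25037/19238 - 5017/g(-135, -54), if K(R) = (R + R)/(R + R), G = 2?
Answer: -94438975/1596754 ≈ -59.144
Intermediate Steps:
K(R) = 1 (K(R) = (2*R)/((2*R)) = (2*R)*(1/(2*R)) = 1)
M = 1
g(L, V) = 83 (g(L, V) = 1 + 82 = 83)
25037/19238 - 5017/g(-135, -54) = 25037/19238 - 5017/83 = -94438975/1596754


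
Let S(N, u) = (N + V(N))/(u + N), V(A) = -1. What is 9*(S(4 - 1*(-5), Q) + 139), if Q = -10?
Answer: 1179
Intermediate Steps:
S(N, u) = (-1 + N)/(N + u) (S(N, u) = (N - 1)/(u + N) = (-1 + N)/(N + u))
9*(S(4 - 1*(-5), Q) + 139) = 9*((-1 + (4 - 1*(-5)))/((4 - 1*(-5)) - 10) + 139) = 9*((-1 + (4 + 5))/((4 + 5) - 10) + 139) = 9*((-1 + 9)/(9 - 10) + 139) = 9*(8/(-1) + 139) = 9*(-1*8 + 139) = 9*(-8 + 139) = 9*131 = 1179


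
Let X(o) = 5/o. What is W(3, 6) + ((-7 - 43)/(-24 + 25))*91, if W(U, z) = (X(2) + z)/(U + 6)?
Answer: -81883/18 ≈ -4549.1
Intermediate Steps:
W(U, z) = (5/2 + z)/(6 + U) (W(U, z) = (5/2 + z)/(U + 6) = (5*(½) + z)/(6 + U) = (5/2 + z)/(6 + U))
W(3, 6) + ((-7 - 43)/(-24 + 25))*91 = (5/2 + 6)/(6 + 3) + ((-7 - 43)/(-24 + 25))*91 = (17/2)/9 - 50/1*91 = (⅑)*(17/2) - 50*1*91 = 17/18 - 50*91 = 17/18 - 4550 = -81883/18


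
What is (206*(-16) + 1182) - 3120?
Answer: -5234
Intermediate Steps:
(206*(-16) + 1182) - 3120 = (-3296 + 1182) - 3120 = -2114 - 3120 = -5234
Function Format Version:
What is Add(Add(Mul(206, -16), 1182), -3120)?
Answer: -5234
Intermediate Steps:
Add(Add(Mul(206, -16), 1182), -3120) = Add(Add(-3296, 1182), -3120) = Add(-2114, -3120) = -5234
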